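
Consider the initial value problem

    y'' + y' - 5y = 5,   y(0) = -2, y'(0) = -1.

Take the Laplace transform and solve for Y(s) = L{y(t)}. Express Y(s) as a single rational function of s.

Y(s) = (-2*s^2 - 3*s + 5)/(s^3 + s^2 - 5*s)

Take the Laplace transform of both sides.
Using L{y''} = s^2 Y - s·y(0) - y'(0) and L{y'} = sY - y(0), with y(0) = -2, y'(0) = -1, the left side becomes (s^2 + s - 5)Y - (-2*s - 3).
The right side is L{5} = 5/s.
So (s^2 + s - 5)Y = 5/s + (-2*s - 3).
Isolate Y and clear denominators.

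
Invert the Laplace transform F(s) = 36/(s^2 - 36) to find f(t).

Since L{sinh(6t)} = 6/(s^2 - 36), the inverse is sinh(6*t), scaled by 6.

f(t) = 6*sinh(6*t)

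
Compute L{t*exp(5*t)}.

(s - 5)^(-2)

L{e^(5t)} = 1/(s - 5).
Then apply L{t·g(t)} = -d/ds[G(s)] with G(s) = 1/(s - 5):
differentiating 1 time and applying the sign gives (s - 5)^(-2).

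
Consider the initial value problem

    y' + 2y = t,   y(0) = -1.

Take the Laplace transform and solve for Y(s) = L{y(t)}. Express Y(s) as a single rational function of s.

Apply the Laplace transform to the equation.
The derivative rules (L{y'} = sY - y(0) = sY - (-1)) turn the left side into (s + 2)Y - (-1).
The right side is L{t} = s^(-2).
So (s + 2)Y = s^(-2) + (-1).
Solve for Y(s) and write it as one ratio of polynomials.

Y(s) = (-s^2 + 1)/(s^3 + 2*s^2)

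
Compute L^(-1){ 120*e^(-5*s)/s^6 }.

The factor e^(-5s) signals a time shift by c = 5 (second shifting theorem).
L{t^5} = 5!/s^6 = 120/s^6, so L^-1{120/s^6} = t^5.
Hence the inverse is u(t - 5) times that function evaluated at t - 5.

Heaviside(t - 5)*((t - 5)^5)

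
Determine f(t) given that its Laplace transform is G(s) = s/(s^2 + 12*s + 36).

f(t) = -6*t*exp(-6*t) + exp(-6*t)

Factor the denominator: s^2 + 12*s + 36 = (s + 6)^2.
Partial fraction decomposition gives [1/(s + 6)] + [-6/(s + 6)^2].
Invert each term: 1/(s + 6) ↔ e^(-6t); -6/(s + 6)^2 ↔ -6t·e^(-6t).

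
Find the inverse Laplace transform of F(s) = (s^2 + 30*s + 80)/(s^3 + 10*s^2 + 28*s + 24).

6*t*exp(-2*t) + 5*exp(-2*t) - 4*exp(-6*t)

Factor the denominator: s^3 + 10*s^2 + 28*s + 24 = (s + 2)^2*(s + 6).
Partial fraction decomposition gives [5/(s + 2)] + [6/(s + 2)^2] + [-4/(s + 6)].
Invert each term: 5/(s + 2) ↔ 5e^(-2t); 6/(s + 2)^2 ↔ 6t·e^(-2t); -4/(s + 6) ↔ -4e^(-6t).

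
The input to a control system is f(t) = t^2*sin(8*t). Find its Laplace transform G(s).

L{sin(8t)} = 8/(s^2 + 64).
Then apply L{t^2·g(t)} = (-1)^2 d^2/ds^2[H(s)] with H(s) = 8/(s^2 + 64):
differentiating 2 times and applying the sign gives 16*(3*s^2 - 64)/(s^2 + 64)^3.

G(s) = 16*(3*s^2 - 64)/(s^2 + 64)^3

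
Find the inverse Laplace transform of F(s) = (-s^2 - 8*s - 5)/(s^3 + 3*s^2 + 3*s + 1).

t^2*exp(-t) - 6*t*exp(-t) - exp(-t)

Factor the denominator: s^3 + 3*s^2 + 3*s + 1 = (s + 1)^3.
Partial fraction decomposition gives [-1/(s + 1)] + [-6/(s + 1)^2] + [2/(s + 1)^3].
Invert each term: -1/(s + 1) ↔ -e^(-t); -6/(s + 1)^2 ↔ -6t·e^(-t); 2/(s + 1)^3 ↔ (1)t^2·e^(-t).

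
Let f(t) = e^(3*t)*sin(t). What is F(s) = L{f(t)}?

L{sin(t)} = 1/(s^2 + 1).
By the first shifting theorem, multiplying by e^(3t) replaces s with s - 3.

F(s) = 1/((s - 3)^2 + 1)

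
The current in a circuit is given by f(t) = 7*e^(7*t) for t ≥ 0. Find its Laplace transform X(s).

X(s) = 7/(s - 7)

L{7} = 7/s.
By the first shifting theorem, multiplying by e^(7t) replaces s with s - 7.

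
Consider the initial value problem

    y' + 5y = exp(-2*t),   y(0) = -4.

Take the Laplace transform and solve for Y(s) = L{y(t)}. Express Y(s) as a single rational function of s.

Y(s) = (-4*s - 7)/(s^2 + 7*s + 10)

Transform both sides with L{·}.
With L{y'} = sY - y(0) = sY - (-4): the LHS transforms to (s + 5)Y - (-4).
The right side is L{exp(-2*t)} = 1/(s + 2).
So (s + 5)Y = 1/(s + 2) + (-4).
Divide through and combine into a single rational function.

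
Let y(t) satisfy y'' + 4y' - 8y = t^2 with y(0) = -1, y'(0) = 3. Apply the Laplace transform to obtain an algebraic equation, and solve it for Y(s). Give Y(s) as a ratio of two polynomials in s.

Apply the Laplace transform to the equation.
The derivative rules (L{y''} = s^2 Y - s·y(0) - y'(0) and L{y'} = sY - y(0), with y(0) = -1, y'(0) = 3) turn the left side into (s^2 + 4*s - 8)Y - (-s - 1).
The right side is L{t^2} = 2/s^3.
So (s^2 + 4*s - 8)Y = 2/s^3 + (-s - 1).
Isolate Y and clear denominators.

Y(s) = (-s^4 - s^3 + 2)/(s^5 + 4*s^4 - 8*s^3)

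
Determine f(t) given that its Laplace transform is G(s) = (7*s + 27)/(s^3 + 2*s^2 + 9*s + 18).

Factor the denominator: s^3 + 2*s^2 + 9*s + 18 = (s + 2)*(s^2 + 9).
Partial fraction decomposition gives [1/(s + 2)] + [-s/(s^2 + 9)] + [9/(s^2 + 9)].
Invert each term: 1/(s + 2) ↔ e^(-2t); -1·s/(s^2 + 9) ↔ -cos(3t); 3·3/(s^2 + 9) ↔ 3sin(3t).

f(t) = 3*sin(3*t) - cos(3*t) + exp(-2*t)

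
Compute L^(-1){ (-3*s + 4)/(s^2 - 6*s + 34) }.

-exp(3*t)*sin(5*t) - 3*exp(3*t)*cos(5*t)

Complete the square in the denominator: s^2 - 6*s + 34 = (s - 3)^2 + 5^2.
Split the numerator to match: -3*s + 4 = -3·(s - 3) - 1·5.
Invert each term: -3·(s - 3)/((s - 3)^2 + 25) ↔ -3e^(3t)cos(5t); -1·5/((s - 3)^2 + 25) ↔ -e^(3t)sin(5t).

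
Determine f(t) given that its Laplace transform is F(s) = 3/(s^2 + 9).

Since L{sin(3t)} = 3/(s^2 + 9), the inverse is sin(3*t).

f(t) = sin(3*t)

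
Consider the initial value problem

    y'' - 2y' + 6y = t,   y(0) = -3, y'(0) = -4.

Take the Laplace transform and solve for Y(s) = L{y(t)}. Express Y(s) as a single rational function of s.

Y(s) = (-3*s^3 + 2*s^2 + 1)/(s^4 - 2*s^3 + 6*s^2)

Take the Laplace transform of both sides.
With L{y''} = s^2 Y - s·y(0) - y'(0) and L{y'} = sY - y(0), with y(0) = -3, y'(0) = -4: the LHS transforms to (s^2 - 2*s + 6)Y - (-3*s + 2).
The right side is L{t} = s^(-2).
So (s^2 - 2*s + 6)Y = s^(-2) + (-3*s + 2).
Isolate Y and clear denominators.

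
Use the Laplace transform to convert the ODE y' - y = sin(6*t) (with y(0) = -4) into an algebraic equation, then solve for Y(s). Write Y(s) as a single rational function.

Laplace-transform each side.
With L{y'} = sY - y(0) = sY - (-4): the LHS transforms to (s - 1)Y - (-4).
The right side is L{sin(6*t)} = 6/(s^2 + 36).
So (s - 1)Y = 6/(s^2 + 36) + (-4).
Divide through and combine into a single rational function.

Y(s) = (-4*s^2 - 138)/(s^3 - s^2 + 36*s - 36)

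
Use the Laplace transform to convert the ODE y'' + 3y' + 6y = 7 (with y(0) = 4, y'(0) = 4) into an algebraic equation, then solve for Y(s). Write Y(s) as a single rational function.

Transform both sides with L{·}.
The derivative rules (L{y''} = s^2 Y - s·y(0) - y'(0) and L{y'} = sY - y(0), with y(0) = 4, y'(0) = 4) turn the left side into (s^2 + 3*s + 6)Y - (4*s + 16).
The right side is L{7} = 7/s.
So (s^2 + 3*s + 6)Y = 7/s + (4*s + 16).
Isolate Y and clear denominators.

Y(s) = (4*s^2 + 16*s + 7)/(s^3 + 3*s^2 + 6*s)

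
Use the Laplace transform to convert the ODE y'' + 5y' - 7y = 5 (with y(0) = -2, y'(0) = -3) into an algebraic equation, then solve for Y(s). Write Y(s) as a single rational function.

Y(s) = (-2*s^2 - 13*s + 5)/(s^3 + 5*s^2 - 7*s)

Transform both sides with L{·}.
The derivative rules (L{y''} = s^2 Y - s·y(0) - y'(0) and L{y'} = sY - y(0), with y(0) = -2, y'(0) = -3) turn the left side into (s^2 + 5*s - 7)Y - (-2*s - 13).
The right side is L{5} = 5/s.
So (s^2 + 5*s - 7)Y = 5/s + (-2*s - 13).
Solve for Y(s) and write it as one ratio of polynomials.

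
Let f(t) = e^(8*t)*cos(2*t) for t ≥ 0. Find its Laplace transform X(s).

X(s) = (s - 8)/((s - 8)^2 + 4)

L{cos(2t)} = s/(s^2 + 4).
By the first shifting theorem, multiplying by e^(8t) replaces s with s - 8.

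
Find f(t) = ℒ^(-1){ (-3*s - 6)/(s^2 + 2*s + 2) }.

Complete the square in the denominator: s^2 + 2*s + 2 = (s + 1)^2 + 1^2.
Split the numerator to match: -3*s - 6 = -3·(s + 1) - 3·1.
Invert each term: -3·(s + 1)/((s + 1)^2 + 1) ↔ -3e^(-t)cos(t); -3·1/((s + 1)^2 + 1) ↔ -3e^(-t)sin(t).

f(t) = -3*exp(-t)*sin(t) - 3*exp(-t)*cos(t)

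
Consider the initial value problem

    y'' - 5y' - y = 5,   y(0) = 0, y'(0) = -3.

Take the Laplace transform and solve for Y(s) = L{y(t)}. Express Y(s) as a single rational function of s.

Y(s) = (-3*s + 5)/(s^3 - 5*s^2 - s)

Transform both sides with L{·}.
With L{y''} = s^2 Y - s·y(0) - y'(0) and L{y'} = sY - y(0), with y(0) = 0, y'(0) = -3: the LHS transforms to (s^2 - 5*s - 1)Y - (-3).
The right side is L{5} = 5/s.
So (s^2 - 5*s - 1)Y = 5/s + (-3).
Solve for Y(s) and write it as one ratio of polynomials.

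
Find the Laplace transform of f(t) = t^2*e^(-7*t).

2/(s + 7)^3

L{e^(-7t)} = 1/(s + 7).
Then apply L{t^2·g(t)} = (-1)^2 d^2/ds^2[H(s)] with H(s) = 1/(s + 7):
differentiating 2 times and applying the sign gives 2/(s + 7)^3.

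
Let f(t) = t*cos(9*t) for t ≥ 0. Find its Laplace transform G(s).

G(s) = (s - 9)*(s + 9)/(s^2 + 81)^2

L{cos(9t)} = s/(s^2 + 81).
Then apply L{t·g(t)} = -d/ds[H(s)] with H(s) = s/(s^2 + 81):
differentiating 1 time and applying the sign gives (s - 9)*(s + 9)/(s^2 + 81)^2.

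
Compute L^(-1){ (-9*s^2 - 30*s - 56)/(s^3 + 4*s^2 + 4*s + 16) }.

Factor the denominator: s^3 + 4*s^2 + 4*s + 16 = (s + 4)*(s^2 + 4).
Partial fraction decomposition gives [-4/(s + 4)] + [-5*s/(s^2 + 4)] + [-10/(s^2 + 4)].
Invert each term: -4/(s + 4) ↔ -4e^(-4t); -5·s/(s^2 + 4) ↔ -5cos(2t); -5·2/(s^2 + 4) ↔ -5sin(2t).

-5*sin(2*t) - 5*cos(2*t) - 4*exp(-4*t)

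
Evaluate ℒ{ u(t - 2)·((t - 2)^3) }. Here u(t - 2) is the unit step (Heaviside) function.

6*exp(-2*s)/s^4

By the second shifting theorem, L{u(t - c)·g(t - c)} = e^(-cs)·G(s) with c = 2 and G(s) = L{g(t)}.
L{t^3} = 3!/s^4 = 6/s^4.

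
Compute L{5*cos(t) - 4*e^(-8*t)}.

5*s/(s^2 + 1) - 4/(s + 8)

Apply the Laplace transform termwise.
(-4)·[L{e^(-8t)} = 1/(s + 8)]; (5)·[L{cos(t)} = s/(s^2 + 1)].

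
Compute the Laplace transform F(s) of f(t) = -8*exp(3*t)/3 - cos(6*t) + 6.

F(s) = -s/(s^2 + 36) - 8/(3*(s - 3)) + 6/s

The transform is linear, so treat each term independently.
L{6} = 6/s; (-8/3)·[L{e^(3t)} = 1/(s - 3)]; (-1)·[L{cos(6t)} = s/(s^2 + 36)].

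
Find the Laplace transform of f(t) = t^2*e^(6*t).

L{t^2} = 2!/s^3 = 2/s^3.
By the first shifting theorem, multiplying by e^(6t) replaces s with s - 6.

2/(s - 6)^3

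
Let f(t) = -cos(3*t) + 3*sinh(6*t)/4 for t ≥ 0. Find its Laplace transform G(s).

The transform is linear, so treat each term independently.
(-1)·[L{cos(3t)} = s/(s^2 + 9)]; (3/4)·[L{sinh(6t)} = 6/(s^2 - 36)].

G(s) = -s/(s^2 + 9) + 9/(2*(s^2 - 36))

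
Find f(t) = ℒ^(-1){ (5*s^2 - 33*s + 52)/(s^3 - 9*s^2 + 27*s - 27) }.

Factor the denominator: s^3 - 9*s^2 + 27*s - 27 = (s - 3)^3.
Partial fraction decomposition gives [5/(s - 3)] + [-3/(s - 3)^2] + [-2/(s - 3)^3].
Invert each term: 5/(s - 3) ↔ 5e^(3t); -3/(s - 3)^2 ↔ -3t·e^(3t); -2/(s - 3)^3 ↔ (-1)t^2·e^(3t).

f(t) = -t^2*exp(3*t) - 3*t*exp(3*t) + 5*exp(3*t)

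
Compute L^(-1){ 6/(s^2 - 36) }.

Since L{sinh(6t)} = 6/(s^2 - 36), the inverse is sinh(6*t).

sinh(6*t)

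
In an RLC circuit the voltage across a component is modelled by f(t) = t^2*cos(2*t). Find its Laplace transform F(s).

L{cos(2t)} = s/(s^2 + 4).
Then apply L{t^2·g(t)} = (-1)^2 d^2/ds^2[G(s)] with G(s) = s/(s^2 + 4):
differentiating 2 times and applying the sign gives 2*s*(s^2 - 12)/(s^2 + 4)^3.

F(s) = 2*s*(s^2 - 12)/(s^2 + 4)^3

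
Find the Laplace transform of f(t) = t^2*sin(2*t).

L{sin(2t)} = 2/(s^2 + 4).
Then apply L{t^2·g(t)} = (-1)^2 d^2/ds^2[H(s)] with H(s) = 2/(s^2 + 4):
differentiating 2 times and applying the sign gives 4*(3*s^2 - 4)/(s^2 + 4)^3.

4*(3*s^2 - 4)/(s^2 + 4)^3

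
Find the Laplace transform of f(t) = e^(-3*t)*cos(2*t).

L{cos(2t)} = s/(s^2 + 4).
By the first shifting theorem, multiplying by e^(-3t) replaces s with s + 3.

(s + 3)/((s + 3)^2 + 4)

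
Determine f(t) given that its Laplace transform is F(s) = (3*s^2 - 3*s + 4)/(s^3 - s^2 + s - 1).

f(t) = 2*exp(t) - 2*sin(t) + cos(t)

Factor the denominator: s^3 - s^2 + s - 1 = (s - 1)*(s^2 + 1).
Partial fraction decomposition gives [2/(s - 1)] + [s/(s^2 + 1)] + [-2/(s^2 + 1)].
Invert each term: 2/(s - 1) ↔ 2e^(t); 1·s/(s^2 + 1) ↔ cos(t); -2·1/(s^2 + 1) ↔ -2sin(t).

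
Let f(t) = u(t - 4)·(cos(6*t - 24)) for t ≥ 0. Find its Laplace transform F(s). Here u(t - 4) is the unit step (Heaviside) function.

F(s) = s*exp(-4*s)/(s^2 + 36)

By the second shifting theorem, L{u(t - c)·g(t - c)} = e^(-cs)·G(s) with c = 4 and G(s) = L{g(t)}.
L{cos(6t)} = s/(s^2 + 36).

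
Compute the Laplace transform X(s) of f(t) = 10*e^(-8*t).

L{10} = 10/s.
By the first shifting theorem, multiplying by e^(-8t) replaces s with s + 8.

X(s) = 10/(s + 8)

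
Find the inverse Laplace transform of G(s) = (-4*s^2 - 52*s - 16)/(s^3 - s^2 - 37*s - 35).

-6*exp(7*t) - exp(-t) + 3*exp(-5*t)

Factor the denominator: s^3 - s^2 - 37*s - 35 = (s - 7)*(s + 1)*(s + 5).
Partial fraction decomposition gives [-1/(s + 1)] + [-6/(s - 7)] + [3/(s + 5)].
Invert each term: -1/(s + 1) ↔ -e^(-t); -6/(s - 7) ↔ -6e^(7t); 3/(s + 5) ↔ 3e^(-5t).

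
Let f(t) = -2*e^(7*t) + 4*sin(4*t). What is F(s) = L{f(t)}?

The transform is linear, so treat each term independently.
(4)·[L{sin(4t)} = 4/(s^2 + 16)]; (-2)·[L{e^(7t)} = 1/(s - 7)].

F(s) = 16/(s^2 + 16) - 2/(s - 7)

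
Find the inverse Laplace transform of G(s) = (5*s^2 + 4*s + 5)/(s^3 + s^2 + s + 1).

2*sin(t) + 2*cos(t) + 3*exp(-t)

Factor the denominator: s^3 + s^2 + s + 1 = (s + 1)*(s^2 + 1).
Partial fraction decomposition gives [3/(s + 1)] + [2*s/(s^2 + 1)] + [2/(s^2 + 1)].
Invert each term: 3/(s + 1) ↔ 3e^(-t); 2·s/(s^2 + 1) ↔ 2cos(t); 2·1/(s^2 + 1) ↔ 2sin(t).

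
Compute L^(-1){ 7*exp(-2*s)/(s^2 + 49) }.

The factor e^(-2s) signals a time shift by c = 2 (second shifting theorem).
L{sin(7t)} = 7/(s^2 + 49), so L^-1{7/(s^2 + 49)} = sin(7*t).
Hence the inverse is u(t - 2) times that function evaluated at t - 2.

Heaviside(t - 2)*(sin(7*t - 14))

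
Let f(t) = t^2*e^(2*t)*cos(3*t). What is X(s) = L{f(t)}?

L{cos(3t)} = s/(s^2 + 9).
Multiplying by e^(2t) shifts s → s - 2, so L{e^(2*t)*cos(3*t)} = (s - 2)/((s - 2)^2 + 9).
Then apply L{t^2·g(t)} = (-1)^2 d^2/ds^2[G(s)] with G(s) = (s - 2)/((s - 2)^2 + 9):
differentiating 2 times and applying the sign gives 2*(s - 2)*(s^2 - 4*s - 23)/(s^2 - 4*s + 13)^3.

X(s) = 2*(s - 2)*(s^2 - 4*s - 23)/(s^2 - 4*s + 13)^3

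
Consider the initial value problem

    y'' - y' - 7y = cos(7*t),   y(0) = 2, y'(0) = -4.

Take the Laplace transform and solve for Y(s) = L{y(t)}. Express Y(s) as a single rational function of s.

Y(s) = (2*s^3 - 6*s^2 + 99*s - 294)/(s^4 - s^3 + 42*s^2 - 49*s - 343)

Apply the Laplace transform to the equation.
Using L{y''} = s^2 Y - s·y(0) - y'(0) and L{y'} = sY - y(0), with y(0) = 2, y'(0) = -4, the left side becomes (s^2 - s - 7)Y - (2*s - 6).
The right side is L{cos(7*t)} = s/(s^2 + 49).
So (s^2 - s - 7)Y = s/(s^2 + 49) + (2*s - 6).
Divide through and combine into a single rational function.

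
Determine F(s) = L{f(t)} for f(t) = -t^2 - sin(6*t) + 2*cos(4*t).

F(s) = 2*s/(s^2 + 16) - 6/(s^2 + 36) - 2/s^3

The transform is linear, so treat each term independently.
(-1)·[L{t^2} = 2!/s^3 = 2/s^3]; (2)·[L{cos(4t)} = s/(s^2 + 16)]; (-1)·[L{sin(6t)} = 6/(s^2 + 36)].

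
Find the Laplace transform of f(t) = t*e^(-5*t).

L{e^(-5t)} = 1/(s + 5).
Then apply L{t·g(t)} = -d/ds[G(s)] with G(s) = 1/(s + 5):
differentiating 1 time and applying the sign gives (s + 5)^(-2).

(s + 5)^(-2)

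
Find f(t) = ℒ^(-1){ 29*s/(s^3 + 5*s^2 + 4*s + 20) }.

Factor the denominator: s^3 + 5*s^2 + 4*s + 20 = (s + 5)*(s^2 + 4).
Partial fraction decomposition gives [-5/(s + 5)] + [5*s/(s^2 + 4)] + [4/(s^2 + 4)].
Invert each term: -5/(s + 5) ↔ -5e^(-5t); 5·s/(s^2 + 4) ↔ 5cos(2t); 2·2/(s^2 + 4) ↔ 2sin(2t).

f(t) = 2*sin(2*t) + 5*cos(2*t) - 5*exp(-5*t)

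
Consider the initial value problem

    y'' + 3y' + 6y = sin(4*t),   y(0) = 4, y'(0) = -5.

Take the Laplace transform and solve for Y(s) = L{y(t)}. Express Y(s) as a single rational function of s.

Y(s) = (4*s^3 + 7*s^2 + 64*s + 116)/(s^4 + 3*s^3 + 22*s^2 + 48*s + 96)

Laplace-transform each side.
Using L{y''} = s^2 Y - s·y(0) - y'(0) and L{y'} = sY - y(0), with y(0) = 4, y'(0) = -5, the left side becomes (s^2 + 3*s + 6)Y - (4*s + 7).
The right side is L{sin(4*t)} = 4/(s^2 + 16).
So (s^2 + 3*s + 6)Y = 4/(s^2 + 16) + (4*s + 7).
Isolate Y and clear denominators.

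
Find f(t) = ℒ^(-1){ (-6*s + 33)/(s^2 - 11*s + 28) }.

Factor the denominator: s^2 - 11*s + 28 = (s - 7)*(s - 4).
Partial fraction decomposition gives [-3/(s - 7)] + [-3/(s - 4)].
Invert each term: -3/(s - 7) ↔ -3e^(7t); -3/(s - 4) ↔ -3e^(4t).

f(t) = -3*exp(7*t) - 3*exp(4*t)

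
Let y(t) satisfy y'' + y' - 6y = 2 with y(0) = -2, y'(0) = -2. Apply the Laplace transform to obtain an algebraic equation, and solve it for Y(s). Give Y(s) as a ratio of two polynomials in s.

Transform both sides with L{·}.
The derivative rules (L{y''} = s^2 Y - s·y(0) - y'(0) and L{y'} = sY - y(0), with y(0) = -2, y'(0) = -2) turn the left side into (s^2 + s - 6)Y - (-2*s - 4).
The right side is L{2} = 2/s.
So (s^2 + s - 6)Y = 2/s + (-2*s - 4).
Solve for Y(s) and write it as one ratio of polynomials.

Y(s) = (-2*s^2 - 4*s + 2)/(s^3 + s^2 - 6*s)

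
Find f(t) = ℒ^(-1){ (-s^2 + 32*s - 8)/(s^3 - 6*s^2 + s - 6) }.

f(t) = 4*exp(6*t) + 2*sin(t) - 5*cos(t)

Factor the denominator: s^3 - 6*s^2 + s - 6 = (s - 6)*(s^2 + 1).
Partial fraction decomposition gives [4/(s - 6)] + [-5*s/(s^2 + 1)] + [2/(s^2 + 1)].
Invert each term: 4/(s - 6) ↔ 4e^(6t); -5·s/(s^2 + 1) ↔ -5cos(t); 2·1/(s^2 + 1) ↔ 2sin(t).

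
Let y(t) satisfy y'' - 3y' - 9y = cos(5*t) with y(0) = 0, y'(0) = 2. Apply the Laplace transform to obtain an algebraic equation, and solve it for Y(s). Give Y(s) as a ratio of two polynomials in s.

Y(s) = (2*s^2 + s + 50)/(s^4 - 3*s^3 + 16*s^2 - 75*s - 225)

Transform both sides with L{·}.
With L{y''} = s^2 Y - s·y(0) - y'(0) and L{y'} = sY - y(0), with y(0) = 0, y'(0) = 2: the LHS transforms to (s^2 - 3*s - 9)Y - (2).
The right side is L{cos(5*t)} = s/(s^2 + 25).
So (s^2 - 3*s - 9)Y = s/(s^2 + 25) + (2).
Solve for Y(s) and write it as one ratio of polynomials.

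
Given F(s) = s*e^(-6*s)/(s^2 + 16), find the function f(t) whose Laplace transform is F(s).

f(t) = Heaviside(t - 6)*(cos(4*t - 24))

The factor e^(-6s) signals a time shift by c = 6 (second shifting theorem).
L{cos(4t)} = s/(s^2 + 16), so L^-1{s/(s^2 + 16)} = cos(4*t).
Hence the inverse is u(t - 6) times that function evaluated at t - 6.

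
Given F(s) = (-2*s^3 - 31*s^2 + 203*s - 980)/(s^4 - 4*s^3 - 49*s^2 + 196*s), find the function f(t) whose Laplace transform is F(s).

Factor the denominator: s^4 - 4*s^3 - 49*s^2 + 196*s = s*(s - 7)*(s - 4)*(s + 7).
Partial fraction decomposition gives [-5/s] + [6/(s - 4)] + [3/(s + 7)] + [-6/(s - 7)].
Invert each term: -5/(s - 0) ↔ -5e^(0t); 6/(s - 4) ↔ 6e^(4t); 3/(s + 7) ↔ 3e^(-7t); -6/(s - 7) ↔ -6e^(7t).

f(t) = -6*exp(7*t) + 6*exp(4*t) - 5 + 3*exp(-7*t)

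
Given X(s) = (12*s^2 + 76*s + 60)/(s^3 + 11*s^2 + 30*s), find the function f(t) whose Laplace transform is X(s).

Factor the denominator: s^3 + 11*s^2 + 30*s = s*(s + 5)*(s + 6).
Partial fraction decomposition gives [6/(s + 6)] + [2/s] + [4/(s + 5)].
Invert each term: 6/(s + 6) ↔ 6e^(-6t); 2/(s - 0) ↔ 2e^(0t); 4/(s + 5) ↔ 4e^(-5t).

f(t) = 2 + 4*exp(-5*t) + 6*exp(-6*t)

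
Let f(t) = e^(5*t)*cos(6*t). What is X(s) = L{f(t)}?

X(s) = (s - 5)/((s - 5)^2 + 36)

L{cos(6t)} = s/(s^2 + 36).
By the first shifting theorem, multiplying by e^(5t) replaces s with s - 5.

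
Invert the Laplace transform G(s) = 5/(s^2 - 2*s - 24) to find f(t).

f(t) = exp(t)*sinh(5*t)

Rewrite the denominator: s^2 - 2*s - 24 = (s - 1)^2 - 25.
The form in (s - 1) signals a first-shifting-theorem factor e^(t).
Since L{sinh(5t)} = 5/(s^2 - 25), the inverse is e^(t)*sinh(5*t).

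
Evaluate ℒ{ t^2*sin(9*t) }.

L{sin(9t)} = 9/(s^2 + 81).
Then apply L{t^2·g(t)} = (-1)^2 d^2/ds^2[G(s)] with G(s) = 9/(s^2 + 81):
differentiating 2 times and applying the sign gives 54*(s^2 - 27)/(s^2 + 81)^3.

54*(s^2 - 27)/(s^2 + 81)^3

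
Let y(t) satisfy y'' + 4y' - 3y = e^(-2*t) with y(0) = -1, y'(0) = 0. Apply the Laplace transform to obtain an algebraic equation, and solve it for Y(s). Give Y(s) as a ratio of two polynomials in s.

Y(s) = (-s^2 - 6*s - 7)/(s^3 + 6*s^2 + 5*s - 6)

Transform both sides with L{·}.
Using L{y''} = s^2 Y - s·y(0) - y'(0) and L{y'} = sY - y(0), with y(0) = -1, y'(0) = 0, the left side becomes (s^2 + 4*s - 3)Y - (-s - 4).
The right side is L{e^(-2*t)} = 1/(s + 2).
So (s^2 + 4*s - 3)Y = 1/(s + 2) + (-s - 4).
Isolate Y and clear denominators.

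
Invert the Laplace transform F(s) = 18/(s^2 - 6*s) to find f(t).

Rewrite the denominator: s^2 - 6*s = (s - 3)^2 - 9.
The form in (s - 3) signals a first-shifting-theorem factor e^(3t).
Since L{sinh(3t)} = 3/(s^2 - 9), the inverse is e^(3*t)*sinh(3*t), scaled by 6.

f(t) = 6*exp(3*t)*sinh(3*t)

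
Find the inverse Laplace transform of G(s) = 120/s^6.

Since L{t^5} = 5!/s^6 = 120/s^6, the inverse is t^5.

t^5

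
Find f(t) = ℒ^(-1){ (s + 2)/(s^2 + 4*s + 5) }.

f(t) = exp(-2*t)*cos(t)

Rewrite the denominator: s^2 + 4*s + 5 = (s + 2)^2 + 1.
The form in (s + 2) signals a first-shifting-theorem factor e^(-2t).
Since L{cos(t)} = s/(s^2 + 1), the inverse is e^(-2*t)*cos(t).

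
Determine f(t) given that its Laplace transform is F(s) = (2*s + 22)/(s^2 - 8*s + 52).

f(t) = 5*exp(4*t)*sin(6*t) + 2*exp(4*t)*cos(6*t)

Complete the square in the denominator: s^2 - 8*s + 52 = (s - 4)^2 + 6^2.
Split the numerator to match: 2*s + 22 = 2·(s - 4) + 5·6.
Invert each term: 2·(s - 4)/((s - 4)^2 + 36) ↔ 2e^(4t)cos(6t); 5·6/((s - 4)^2 + 36) ↔ 5e^(4t)sin(6t).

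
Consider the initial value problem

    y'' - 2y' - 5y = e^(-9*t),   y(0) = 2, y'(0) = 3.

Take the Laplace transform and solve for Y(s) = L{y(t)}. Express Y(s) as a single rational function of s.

Transform both sides with L{·}.
Using L{y''} = s^2 Y - s·y(0) - y'(0) and L{y'} = sY - y(0), with y(0) = 2, y'(0) = 3, the left side becomes (s^2 - 2*s - 5)Y - (2*s - 1).
The right side is L{e^(-9*t)} = 1/(s + 9).
So (s^2 - 2*s - 5)Y = 1/(s + 9) + (2*s - 1).
Solve for Y(s) and write it as one ratio of polynomials.

Y(s) = (2*s^2 + 17*s - 8)/(s^3 + 7*s^2 - 23*s - 45)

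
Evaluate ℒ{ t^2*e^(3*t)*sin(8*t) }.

16*(3*s^2 - 18*s - 37)/(s^2 - 6*s + 73)^3

L{sin(8t)} = 8/(s^2 + 64).
Multiplying by e^(3t) shifts s → s - 3, so L{e^(3*t)*sin(8*t)} = 8/((s - 3)^2 + 64).
Then apply L{t^2·g(t)} = (-1)^2 d^2/ds^2[H(s)] with H(s) = 8/((s - 3)^2 + 64):
differentiating 2 times and applying the sign gives 16*(3*s^2 - 18*s - 37)/(s^2 - 6*s + 73)^3.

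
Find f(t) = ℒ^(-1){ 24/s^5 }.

f(t) = t^4

Since L{t^4} = 4!/s^5 = 24/s^5, the inverse is t^4.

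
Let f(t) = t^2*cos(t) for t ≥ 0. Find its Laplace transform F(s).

F(s) = 2*s*(s^2 - 3)/(s^2 + 1)^3

L{cos(t)} = s/(s^2 + 1).
Then apply L{t^2·g(t)} = (-1)^2 d^2/ds^2[G(s)] with G(s) = s/(s^2 + 1):
differentiating 2 times and applying the sign gives 2*s*(s^2 - 3)/(s^2 + 1)^3.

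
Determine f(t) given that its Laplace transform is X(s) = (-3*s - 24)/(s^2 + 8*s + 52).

f(t) = -2*exp(-4*t)*sin(6*t) - 3*exp(-4*t)*cos(6*t)

Complete the square in the denominator: s^2 + 8*s + 52 = (s + 4)^2 + 6^2.
Split the numerator to match: -3*s - 24 = -3·(s + 4) - 2·6.
Invert each term: -3·(s + 4)/((s + 4)^2 + 36) ↔ -3e^(-4t)cos(6t); -2·6/((s + 4)^2 + 36) ↔ -2e^(-4t)sin(6t).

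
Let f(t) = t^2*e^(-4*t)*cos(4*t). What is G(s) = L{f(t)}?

G(s) = 2*(s + 4)*(s^2 + 8*s - 32)/(s^2 + 8*s + 32)^3

L{cos(4t)} = s/(s^2 + 16).
Multiplying by e^(-4t) shifts s → s + 4, so L{e^(-4*t)*cos(4*t)} = (s + 4)/((s + 4)^2 + 16).
Then apply L{t^2·g(t)} = (-1)^2 d^2/ds^2[H(s)] with H(s) = (s + 4)/((s + 4)^2 + 16):
differentiating 2 times and applying the sign gives 2*(s + 4)*(s^2 + 8*s - 32)/(s^2 + 8*s + 32)^3.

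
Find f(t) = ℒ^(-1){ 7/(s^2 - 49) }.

f(t) = sinh(7*t)

Since L{sinh(7t)} = 7/(s^2 - 49), the inverse is sinh(7*t).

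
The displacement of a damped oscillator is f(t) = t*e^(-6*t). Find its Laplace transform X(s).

L{e^(-6t)} = 1/(s + 6).
Then apply L{t·g(t)} = -d/ds[G(s)] with G(s) = 1/(s + 6):
differentiating 1 time and applying the sign gives (s + 6)^(-2).

X(s) = (s + 6)^(-2)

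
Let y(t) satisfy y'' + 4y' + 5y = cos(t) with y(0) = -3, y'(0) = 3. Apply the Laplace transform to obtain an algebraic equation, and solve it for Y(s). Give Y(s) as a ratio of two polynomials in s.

Y(s) = (-3*s^3 - 9*s^2 - 2*s - 9)/(s^4 + 4*s^3 + 6*s^2 + 4*s + 5)

Laplace-transform each side.
The derivative rules (L{y''} = s^2 Y - s·y(0) - y'(0) and L{y'} = sY - y(0), with y(0) = -3, y'(0) = 3) turn the left side into (s^2 + 4*s + 5)Y - (-3*s - 9).
The right side is L{cos(t)} = s/(s^2 + 1).
So (s^2 + 4*s + 5)Y = s/(s^2 + 1) + (-3*s - 9).
Solve for Y(s) and write it as one ratio of polynomials.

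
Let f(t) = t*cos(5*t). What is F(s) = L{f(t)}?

L{cos(5t)} = s/(s^2 + 25).
Then apply L{t·g(t)} = -d/ds[G(s)] with G(s) = s/(s^2 + 25):
differentiating 1 time and applying the sign gives (s - 5)*(s + 5)/(s^2 + 25)^2.

F(s) = (s - 5)*(s + 5)/(s^2 + 25)^2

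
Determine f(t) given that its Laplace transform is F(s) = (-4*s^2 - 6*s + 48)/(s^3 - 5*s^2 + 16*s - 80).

f(t) = -2*exp(5*t) - 4*sin(4*t) - 2*cos(4*t)

Factor the denominator: s^3 - 5*s^2 + 16*s - 80 = (s - 5)*(s^2 + 16).
Partial fraction decomposition gives [-2/(s - 5)] + [-2*s/(s^2 + 16)] + [-16/(s^2 + 16)].
Invert each term: -2/(s - 5) ↔ -2e^(5t); -2·s/(s^2 + 16) ↔ -2cos(4t); -4·4/(s^2 + 16) ↔ -4sin(4t).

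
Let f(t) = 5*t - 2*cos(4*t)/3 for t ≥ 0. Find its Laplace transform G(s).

Apply the Laplace transform termwise.
(5)·[L{t} = 1!/s^2 = 1/s^2]; (-2/3)·[L{cos(4t)} = s/(s^2 + 16)].

G(s) = -2*s/(3*(s^2 + 16)) + 5/s^2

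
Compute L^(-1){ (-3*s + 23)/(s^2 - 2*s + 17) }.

Complete the square in the denominator: s^2 - 2*s + 17 = (s - 1)^2 + 4^2.
Split the numerator to match: -3*s + 23 = -3·(s - 1) + 5·4.
Invert each term: -3·(s - 1)/((s - 1)^2 + 16) ↔ -3e^(t)cos(4t); 5·4/((s - 1)^2 + 16) ↔ 5e^(t)sin(4t).

5*exp(t)*sin(4*t) - 3*exp(t)*cos(4*t)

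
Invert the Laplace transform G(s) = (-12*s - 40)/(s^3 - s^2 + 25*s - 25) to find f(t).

f(t) = -2*exp(t) - 2*sin(5*t) + 2*cos(5*t)

Factor the denominator: s^3 - s^2 + 25*s - 25 = (s - 1)*(s^2 + 25).
Partial fraction decomposition gives [-2/(s - 1)] + [2*s/(s^2 + 25)] + [-10/(s^2 + 25)].
Invert each term: -2/(s - 1) ↔ -2e^(t); 2·s/(s^2 + 25) ↔ 2cos(5t); -2·5/(s^2 + 25) ↔ -2sin(5t).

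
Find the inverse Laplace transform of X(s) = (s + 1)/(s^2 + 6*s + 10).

Complete the square in the denominator: s^2 + 6*s + 10 = (s + 3)^2 + 1^2.
Split the numerator to match: s + 1 = 1·(s + 3) - 2·1.
Invert each term: 1·(s + 3)/((s + 3)^2 + 1) ↔ e^(-3t)cos(t); -2·1/((s + 3)^2 + 1) ↔ -2e^(-3t)sin(t).

-2*exp(-3*t)*sin(t) + exp(-3*t)*cos(t)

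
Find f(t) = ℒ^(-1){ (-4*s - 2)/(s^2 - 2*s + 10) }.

f(t) = -2*exp(t)*sin(3*t) - 4*exp(t)*cos(3*t)

Complete the square in the denominator: s^2 - 2*s + 10 = (s - 1)^2 + 3^2.
Split the numerator to match: -4*s - 2 = -4·(s - 1) - 2·3.
Invert each term: -4·(s - 1)/((s - 1)^2 + 9) ↔ -4e^(t)cos(3t); -2·3/((s - 1)^2 + 9) ↔ -2e^(t)sin(3t).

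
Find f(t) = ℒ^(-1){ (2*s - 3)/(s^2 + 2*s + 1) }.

f(t) = -5*t*exp(-t) + 2*exp(-t)

Factor the denominator: s^2 + 2*s + 1 = (s + 1)^2.
Partial fraction decomposition gives [2/(s + 1)] + [-5/(s + 1)^2].
Invert each term: 2/(s + 1) ↔ 2e^(-t); -5/(s + 1)^2 ↔ -5t·e^(-t).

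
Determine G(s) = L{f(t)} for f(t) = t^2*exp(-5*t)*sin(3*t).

G(s) = 18*(s^2 + 10*s + 22)/(s^2 + 10*s + 34)^3

L{sin(3t)} = 3/(s^2 + 9).
Multiplying by e^(-5t) shifts s → s + 5, so L{exp(-5*t)*sin(3*t)} = 3/((s + 5)^2 + 9).
Then apply L{t^2·g(t)} = (-1)^2 d^2/ds^2[H(s)] with H(s) = 3/((s + 5)^2 + 9):
differentiating 2 times and applying the sign gives 18*(s^2 + 10*s + 22)/(s^2 + 10*s + 34)^3.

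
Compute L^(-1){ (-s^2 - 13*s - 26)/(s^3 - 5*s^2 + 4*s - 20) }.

-4*exp(5*t) + sin(2*t) + 3*cos(2*t)

Factor the denominator: s^3 - 5*s^2 + 4*s - 20 = (s - 5)*(s^2 + 4).
Partial fraction decomposition gives [-4/(s - 5)] + [3*s/(s^2 + 4)] + [2/(s^2 + 4)].
Invert each term: -4/(s - 5) ↔ -4e^(5t); 3·s/(s^2 + 4) ↔ 3cos(2t); 1·2/(s^2 + 4) ↔ sin(2t).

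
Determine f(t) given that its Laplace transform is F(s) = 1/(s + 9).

Since L{e^(-9t)} = 1/(s + 9), the inverse is exp(-9*t).

f(t) = exp(-9*t)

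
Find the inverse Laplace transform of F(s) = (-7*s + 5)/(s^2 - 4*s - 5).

Factor the denominator: s^2 - 4*s - 5 = (s - 5)*(s + 1).
Partial fraction decomposition gives [-2/(s + 1)] + [-5/(s - 5)].
Invert each term: -2/(s + 1) ↔ -2e^(-t); -5/(s - 5) ↔ -5e^(5t).

-5*exp(5*t) - 2*exp(-t)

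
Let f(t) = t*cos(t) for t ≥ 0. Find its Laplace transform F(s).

L{cos(t)} = s/(s^2 + 1).
Then apply L{t·g(t)} = -d/ds[G(s)] with G(s) = s/(s^2 + 1):
differentiating 1 time and applying the sign gives (s - 1)*(s + 1)/(s^2 + 1)^2.

F(s) = (s - 1)*(s + 1)/(s^2 + 1)^2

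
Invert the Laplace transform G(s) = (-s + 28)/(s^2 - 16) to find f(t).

Factor the denominator: s^2 - 16 = (s - 4)*(s + 4).
Partial fraction decomposition gives [-4/(s + 4)] + [3/(s - 4)].
Invert each term: -4/(s + 4) ↔ -4e^(-4t); 3/(s - 4) ↔ 3e^(4t).

f(t) = 3*exp(4*t) - 4*exp(-4*t)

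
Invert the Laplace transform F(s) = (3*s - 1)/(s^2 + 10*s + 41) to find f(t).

Complete the square in the denominator: s^2 + 10*s + 41 = (s + 5)^2 + 4^2.
Split the numerator to match: 3*s - 1 = 3·(s + 5) - 4·4.
Invert each term: 3·(s + 5)/((s + 5)^2 + 16) ↔ 3e^(-5t)cos(4t); -4·4/((s + 5)^2 + 16) ↔ -4e^(-5t)sin(4t).

f(t) = -4*exp(-5*t)*sin(4*t) + 3*exp(-5*t)*cos(4*t)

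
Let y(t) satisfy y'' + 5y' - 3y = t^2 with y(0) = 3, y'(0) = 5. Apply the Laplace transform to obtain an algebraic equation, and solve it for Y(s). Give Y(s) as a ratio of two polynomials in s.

Y(s) = (3*s^4 + 20*s^3 + 2)/(s^5 + 5*s^4 - 3*s^3)

Transform both sides with L{·}.
With L{y''} = s^2 Y - s·y(0) - y'(0) and L{y'} = sY - y(0), with y(0) = 3, y'(0) = 5: the LHS transforms to (s^2 + 5*s - 3)Y - (3*s + 20).
The right side is L{t^2} = 2/s^3.
So (s^2 + 5*s - 3)Y = 2/s^3 + (3*s + 20).
Isolate Y and clear denominators.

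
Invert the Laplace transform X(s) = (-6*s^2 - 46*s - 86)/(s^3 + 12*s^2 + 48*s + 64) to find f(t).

f(t) = t^2*exp(-4*t) + 2*t*exp(-4*t) - 6*exp(-4*t)

Factor the denominator: s^3 + 12*s^2 + 48*s + 64 = (s + 4)^3.
Partial fraction decomposition gives [-6/(s + 4)] + [2/(s + 4)^2] + [2/(s + 4)^3].
Invert each term: -6/(s + 4) ↔ -6e^(-4t); 2/(s + 4)^2 ↔ 2t·e^(-4t); 2/(s + 4)^3 ↔ (1)t^2·e^(-4t).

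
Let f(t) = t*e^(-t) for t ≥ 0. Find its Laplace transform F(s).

F(s) = (s + 1)^(-2)

L{t} = 1!/s^2 = 1/s^2.
By the first shifting theorem, multiplying by e^(-t) replaces s with s + 1.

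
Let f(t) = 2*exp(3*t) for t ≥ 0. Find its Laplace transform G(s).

G(s) = 2/(s - 3)

L{2} = 2/s.
By the first shifting theorem, multiplying by e^(3t) replaces s with s - 3.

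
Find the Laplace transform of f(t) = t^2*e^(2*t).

L{e^(2t)} = 1/(s - 2).
Then apply L{t^2·g(t)} = (-1)^2 d^2/ds^2[H(s)] with H(s) = 1/(s - 2):
differentiating 2 times and applying the sign gives 2/(s - 2)^3.

2/(s - 2)^3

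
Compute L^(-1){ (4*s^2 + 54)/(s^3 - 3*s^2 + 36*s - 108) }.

2*exp(3*t) + sin(6*t) + 2*cos(6*t)

Factor the denominator: s^3 - 3*s^2 + 36*s - 108 = (s - 3)*(s^2 + 36).
Partial fraction decomposition gives [2/(s - 3)] + [2*s/(s^2 + 36)] + [6/(s^2 + 36)].
Invert each term: 2/(s - 3) ↔ 2e^(3t); 2·s/(s^2 + 36) ↔ 2cos(6t); 1·6/(s^2 + 36) ↔ sin(6t).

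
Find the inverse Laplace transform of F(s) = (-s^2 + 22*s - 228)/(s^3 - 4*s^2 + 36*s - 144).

-3*exp(4*t) + 5*sin(6*t) + 2*cos(6*t)

Factor the denominator: s^3 - 4*s^2 + 36*s - 144 = (s - 4)*(s^2 + 36).
Partial fraction decomposition gives [-3/(s - 4)] + [2*s/(s^2 + 36)] + [30/(s^2 + 36)].
Invert each term: -3/(s - 4) ↔ -3e^(4t); 2·s/(s^2 + 36) ↔ 2cos(6t); 5·6/(s^2 + 36) ↔ 5sin(6t).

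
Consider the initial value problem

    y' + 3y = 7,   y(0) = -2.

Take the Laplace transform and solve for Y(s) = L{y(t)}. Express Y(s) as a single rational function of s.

Laplace-transform each side.
With L{y'} = sY - y(0) = sY - (-2): the LHS transforms to (s + 3)Y - (-2).
The right side is L{7} = 7/s.
So (s + 3)Y = 7/s + (-2).
Divide through and combine into a single rational function.

Y(s) = (-2*s + 7)/(s^2 + 3*s)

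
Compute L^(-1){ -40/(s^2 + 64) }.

-5*sin(8*t)

Since L{sin(8t)} = 8/(s^2 + 64), the inverse is sin(8*t), scaled by -5.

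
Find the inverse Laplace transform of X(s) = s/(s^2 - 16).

Since L{cosh(4t)} = s/(s^2 - 16), the inverse is cosh(4*t).

cosh(4*t)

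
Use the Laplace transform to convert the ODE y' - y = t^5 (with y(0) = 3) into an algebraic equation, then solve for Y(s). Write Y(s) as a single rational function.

Apply the Laplace transform to the equation.
The derivative rules (L{y'} = sY - y(0) = sY - 3) turn the left side into (s - 1)Y - (3).
The right side is L{t^5} = 120/s^6.
So (s - 1)Y = 120/s^6 + (3).
Solve for Y(s) and write it as one ratio of polynomials.

Y(s) = (3*s^6 + 120)/(s^7 - s^6)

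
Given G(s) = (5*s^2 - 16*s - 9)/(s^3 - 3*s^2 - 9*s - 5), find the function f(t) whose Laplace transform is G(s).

Factor the denominator: s^3 - 3*s^2 - 9*s - 5 = (s - 5)*(s + 1)^2.
Partial fraction decomposition gives [4/(s + 1)] + [-2/(s + 1)^2] + [1/(s - 5)].
Invert each term: 4/(s + 1) ↔ 4e^(-t); -2/(s + 1)^2 ↔ -2t·e^(-t); 1/(s - 5) ↔ e^(5t).

f(t) = -2*t*exp(-t) + exp(5*t) + 4*exp(-t)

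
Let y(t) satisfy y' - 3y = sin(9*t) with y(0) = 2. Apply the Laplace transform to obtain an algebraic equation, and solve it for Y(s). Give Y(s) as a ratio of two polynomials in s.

Y(s) = (2*s^2 + 171)/(s^3 - 3*s^2 + 81*s - 243)

Apply the Laplace transform to the equation.
The derivative rules (L{y'} = sY - y(0) = sY - 2) turn the left side into (s - 3)Y - (2).
The right side is L{sin(9*t)} = 9/(s^2 + 81).
So (s - 3)Y = 9/(s^2 + 81) + (2).
Isolate Y and clear denominators.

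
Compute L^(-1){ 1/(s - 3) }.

exp(3*t)

Since L{e^(3t)} = 1/(s - 3), the inverse is e^(3*t).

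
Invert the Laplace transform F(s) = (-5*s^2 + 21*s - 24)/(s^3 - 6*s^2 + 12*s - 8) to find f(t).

f(t) = -t^2*exp(2*t) + t*exp(2*t) - 5*exp(2*t)

Factor the denominator: s^3 - 6*s^2 + 12*s - 8 = (s - 2)^3.
Partial fraction decomposition gives [-5/(s - 2)] + [(s - 2)^(-2)] + [-2/(s - 2)^3].
Invert each term: -5/(s - 2) ↔ -5e^(2t); 1/(s - 2)^2 ↔ t·e^(2t); -2/(s - 2)^3 ↔ (-1)t^2·e^(2t).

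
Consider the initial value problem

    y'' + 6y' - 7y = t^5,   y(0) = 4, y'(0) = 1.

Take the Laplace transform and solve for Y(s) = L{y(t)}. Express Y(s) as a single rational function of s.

Y(s) = (4*s^7 + 25*s^6 + 120)/(s^8 + 6*s^7 - 7*s^6)

Take the Laplace transform of both sides.
With L{y''} = s^2 Y - s·y(0) - y'(0) and L{y'} = sY - y(0), with y(0) = 4, y'(0) = 1: the LHS transforms to (s^2 + 6*s - 7)Y - (4*s + 25).
The right side is L{t^5} = 120/s^6.
So (s^2 + 6*s - 7)Y = 120/s^6 + (4*s + 25).
Isolate Y and clear denominators.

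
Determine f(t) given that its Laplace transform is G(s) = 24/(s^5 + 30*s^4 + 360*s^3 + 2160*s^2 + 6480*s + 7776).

Rewrite the denominator: s^5 + 30*s^4 + 360*s^3 + 2160*s^2 + 6480*s + 7776 = (s + 6)^5.
The form in (s + 6) signals a first-shifting-theorem factor e^(-6t).
Since L{t^4} = 4!/s^5 = 24/s^5, the inverse is t^4*e^(-6*t).

f(t) = t^4*exp(-6*t)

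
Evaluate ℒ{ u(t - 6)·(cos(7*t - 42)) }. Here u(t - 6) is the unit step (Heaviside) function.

By the second shifting theorem, L{u(t - c)·g(t - c)} = e^(-cs)·G(s) with c = 6 and G(s) = L{g(t)}.
L{cos(7t)} = s/(s^2 + 49).

s*exp(-6*s)/(s^2 + 49)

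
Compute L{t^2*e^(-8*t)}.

2/(s + 8)^3

L{e^(-8t)} = 1/(s + 8).
Then apply L{t^2·g(t)} = (-1)^2 d^2/ds^2[G(s)] with G(s) = 1/(s + 8):
differentiating 2 times and applying the sign gives 2/(s + 8)^3.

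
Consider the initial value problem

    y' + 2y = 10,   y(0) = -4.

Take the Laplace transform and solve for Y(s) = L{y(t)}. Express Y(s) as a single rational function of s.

Take the Laplace transform of both sides.
The derivative rules (L{y'} = sY - y(0) = sY - (-4)) turn the left side into (s + 2)Y - (-4).
The right side is L{10} = 10/s.
So (s + 2)Y = 10/s + (-4).
Isolate Y and clear denominators.

Y(s) = (-4*s + 10)/(s^2 + 2*s)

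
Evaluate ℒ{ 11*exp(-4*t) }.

11/(s + 4)

L{11} = 11/s.
By the first shifting theorem, multiplying by e^(-4t) replaces s with s + 4.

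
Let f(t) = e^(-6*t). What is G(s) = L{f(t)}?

L{1} = 1/s.
By the first shifting theorem, multiplying by e^(-6t) replaces s with s + 6.

G(s) = 1/(s + 6)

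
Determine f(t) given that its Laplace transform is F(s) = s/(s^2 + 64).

Since L{cos(8t)} = s/(s^2 + 64), the inverse is cos(8*t).

f(t) = cos(8*t)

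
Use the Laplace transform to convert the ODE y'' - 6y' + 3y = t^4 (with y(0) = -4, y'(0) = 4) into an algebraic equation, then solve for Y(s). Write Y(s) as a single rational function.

Y(s) = (-4*s^6 + 28*s^5 + 24)/(s^7 - 6*s^6 + 3*s^5)

Apply the Laplace transform to the equation.
Using L{y''} = s^2 Y - s·y(0) - y'(0) and L{y'} = sY - y(0), with y(0) = -4, y'(0) = 4, the left side becomes (s^2 - 6*s + 3)Y - (-4*s + 28).
The right side is L{t^4} = 24/s^5.
So (s^2 - 6*s + 3)Y = 24/s^5 + (-4*s + 28).
Divide through and combine into a single rational function.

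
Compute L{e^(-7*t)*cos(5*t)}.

L{cos(5t)} = s/(s^2 + 25).
By the first shifting theorem, multiplying by e^(-7t) replaces s with s + 7.

(s + 7)/((s + 7)^2 + 25)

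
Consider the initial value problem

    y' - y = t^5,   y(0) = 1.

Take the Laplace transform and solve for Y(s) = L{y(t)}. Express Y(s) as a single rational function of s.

Y(s) = (s^6 + 120)/(s^7 - s^6)

Transform both sides with L{·}.
With L{y'} = sY - y(0) = sY - 1: the LHS transforms to (s - 1)Y - (1).
The right side is L{t^5} = 120/s^6.
So (s - 1)Y = 120/s^6 + (1).
Isolate Y and clear denominators.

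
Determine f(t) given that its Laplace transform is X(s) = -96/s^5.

Since L{t^4} = 4!/s^5 = 24/s^5, the inverse is t^4, scaled by -4.

f(t) = -4*t^4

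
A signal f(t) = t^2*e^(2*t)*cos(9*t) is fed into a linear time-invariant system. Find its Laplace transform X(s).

L{cos(9t)} = s/(s^2 + 81).
Multiplying by e^(2t) shifts s → s - 2, so L{e^(2*t)*cos(9*t)} = (s - 2)/((s - 2)^2 + 81).
Then apply L{t^2·g(t)} = (-1)^2 d^2/ds^2[G(s)] with G(s) = (s - 2)/((s - 2)^2 + 81):
differentiating 2 times and applying the sign gives 2*(s - 2)*(s^2 - 4*s - 239)/(s^2 - 4*s + 85)^3.

X(s) = 2*(s - 2)*(s^2 - 4*s - 239)/(s^2 - 4*s + 85)^3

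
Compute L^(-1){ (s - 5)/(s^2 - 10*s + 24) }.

Rewrite the denominator: s^2 - 10*s + 24 = (s - 5)^2 - 1.
The form in (s - 5) signals a first-shifting-theorem factor e^(5t).
Since L{cosh(t)} = s/(s^2 - 1), the inverse is e^(5*t)*cosh(t).

exp(5*t)*cosh(t)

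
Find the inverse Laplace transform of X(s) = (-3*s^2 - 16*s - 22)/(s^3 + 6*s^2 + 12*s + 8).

-t^2*exp(-2*t) - 4*t*exp(-2*t) - 3*exp(-2*t)

Factor the denominator: s^3 + 6*s^2 + 12*s + 8 = (s + 2)^3.
Partial fraction decomposition gives [-3/(s + 2)] + [-4/(s + 2)^2] + [-2/(s + 2)^3].
Invert each term: -3/(s + 2) ↔ -3e^(-2t); -4/(s + 2)^2 ↔ -4t·e^(-2t); -2/(s + 2)^3 ↔ (-1)t^2·e^(-2t).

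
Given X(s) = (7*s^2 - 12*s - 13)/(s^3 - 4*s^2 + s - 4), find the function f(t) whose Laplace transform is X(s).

Factor the denominator: s^3 - 4*s^2 + s - 4 = (s - 4)*(s^2 + 1).
Partial fraction decomposition gives [3/(s - 4)] + [4*s/(s^2 + 1)] + [4/(s^2 + 1)].
Invert each term: 3/(s - 4) ↔ 3e^(4t); 4·s/(s^2 + 1) ↔ 4cos(t); 4·1/(s^2 + 1) ↔ 4sin(t).

f(t) = 3*exp(4*t) + 4*sin(t) + 4*cos(t)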